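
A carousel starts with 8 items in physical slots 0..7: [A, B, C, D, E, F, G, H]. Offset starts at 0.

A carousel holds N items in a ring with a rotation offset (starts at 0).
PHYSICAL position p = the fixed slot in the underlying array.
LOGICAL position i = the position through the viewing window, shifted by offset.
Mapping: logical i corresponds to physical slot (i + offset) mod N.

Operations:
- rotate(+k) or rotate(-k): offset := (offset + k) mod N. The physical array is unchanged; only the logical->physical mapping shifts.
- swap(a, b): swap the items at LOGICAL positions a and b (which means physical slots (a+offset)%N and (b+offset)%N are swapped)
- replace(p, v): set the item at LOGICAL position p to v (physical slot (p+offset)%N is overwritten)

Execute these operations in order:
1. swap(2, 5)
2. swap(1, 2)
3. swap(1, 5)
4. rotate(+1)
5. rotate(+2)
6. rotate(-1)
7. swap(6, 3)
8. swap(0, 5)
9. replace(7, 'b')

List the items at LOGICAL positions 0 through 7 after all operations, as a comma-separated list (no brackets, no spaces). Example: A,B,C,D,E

After op 1 (swap(2, 5)): offset=0, physical=[A,B,F,D,E,C,G,H], logical=[A,B,F,D,E,C,G,H]
After op 2 (swap(1, 2)): offset=0, physical=[A,F,B,D,E,C,G,H], logical=[A,F,B,D,E,C,G,H]
After op 3 (swap(1, 5)): offset=0, physical=[A,C,B,D,E,F,G,H], logical=[A,C,B,D,E,F,G,H]
After op 4 (rotate(+1)): offset=1, physical=[A,C,B,D,E,F,G,H], logical=[C,B,D,E,F,G,H,A]
After op 5 (rotate(+2)): offset=3, physical=[A,C,B,D,E,F,G,H], logical=[D,E,F,G,H,A,C,B]
After op 6 (rotate(-1)): offset=2, physical=[A,C,B,D,E,F,G,H], logical=[B,D,E,F,G,H,A,C]
After op 7 (swap(6, 3)): offset=2, physical=[F,C,B,D,E,A,G,H], logical=[B,D,E,A,G,H,F,C]
After op 8 (swap(0, 5)): offset=2, physical=[F,C,H,D,E,A,G,B], logical=[H,D,E,A,G,B,F,C]
After op 9 (replace(7, 'b')): offset=2, physical=[F,b,H,D,E,A,G,B], logical=[H,D,E,A,G,B,F,b]

Answer: H,D,E,A,G,B,F,b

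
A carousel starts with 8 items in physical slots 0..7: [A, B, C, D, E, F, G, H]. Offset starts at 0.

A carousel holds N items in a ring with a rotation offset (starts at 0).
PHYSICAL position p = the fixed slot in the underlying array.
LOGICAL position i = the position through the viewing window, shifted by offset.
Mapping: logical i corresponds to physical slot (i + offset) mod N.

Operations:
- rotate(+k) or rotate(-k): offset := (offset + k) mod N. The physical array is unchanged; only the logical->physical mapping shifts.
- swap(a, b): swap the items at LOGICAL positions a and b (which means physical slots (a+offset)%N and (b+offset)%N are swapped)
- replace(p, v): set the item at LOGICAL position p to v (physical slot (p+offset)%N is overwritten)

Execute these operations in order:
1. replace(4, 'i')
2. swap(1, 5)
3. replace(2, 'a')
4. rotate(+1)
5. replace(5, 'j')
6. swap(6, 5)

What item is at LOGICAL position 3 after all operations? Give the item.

After op 1 (replace(4, 'i')): offset=0, physical=[A,B,C,D,i,F,G,H], logical=[A,B,C,D,i,F,G,H]
After op 2 (swap(1, 5)): offset=0, physical=[A,F,C,D,i,B,G,H], logical=[A,F,C,D,i,B,G,H]
After op 3 (replace(2, 'a')): offset=0, physical=[A,F,a,D,i,B,G,H], logical=[A,F,a,D,i,B,G,H]
After op 4 (rotate(+1)): offset=1, physical=[A,F,a,D,i,B,G,H], logical=[F,a,D,i,B,G,H,A]
After op 5 (replace(5, 'j')): offset=1, physical=[A,F,a,D,i,B,j,H], logical=[F,a,D,i,B,j,H,A]
After op 6 (swap(6, 5)): offset=1, physical=[A,F,a,D,i,B,H,j], logical=[F,a,D,i,B,H,j,A]

Answer: i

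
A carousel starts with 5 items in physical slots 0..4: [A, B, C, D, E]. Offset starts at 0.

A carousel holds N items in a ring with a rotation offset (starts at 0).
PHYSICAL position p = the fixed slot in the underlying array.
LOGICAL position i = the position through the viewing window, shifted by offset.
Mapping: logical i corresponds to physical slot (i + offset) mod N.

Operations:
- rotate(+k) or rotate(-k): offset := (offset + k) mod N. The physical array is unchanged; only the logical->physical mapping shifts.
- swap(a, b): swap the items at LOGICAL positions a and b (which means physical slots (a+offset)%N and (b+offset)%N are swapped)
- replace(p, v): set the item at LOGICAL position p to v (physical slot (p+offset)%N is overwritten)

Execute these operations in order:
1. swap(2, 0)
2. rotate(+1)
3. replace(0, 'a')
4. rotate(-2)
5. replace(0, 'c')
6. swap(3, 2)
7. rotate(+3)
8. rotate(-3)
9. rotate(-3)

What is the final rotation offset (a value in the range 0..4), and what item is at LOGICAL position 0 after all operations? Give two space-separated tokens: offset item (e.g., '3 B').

After op 1 (swap(2, 0)): offset=0, physical=[C,B,A,D,E], logical=[C,B,A,D,E]
After op 2 (rotate(+1)): offset=1, physical=[C,B,A,D,E], logical=[B,A,D,E,C]
After op 3 (replace(0, 'a')): offset=1, physical=[C,a,A,D,E], logical=[a,A,D,E,C]
After op 4 (rotate(-2)): offset=4, physical=[C,a,A,D,E], logical=[E,C,a,A,D]
After op 5 (replace(0, 'c')): offset=4, physical=[C,a,A,D,c], logical=[c,C,a,A,D]
After op 6 (swap(3, 2)): offset=4, physical=[C,A,a,D,c], logical=[c,C,A,a,D]
After op 7 (rotate(+3)): offset=2, physical=[C,A,a,D,c], logical=[a,D,c,C,A]
After op 8 (rotate(-3)): offset=4, physical=[C,A,a,D,c], logical=[c,C,A,a,D]
After op 9 (rotate(-3)): offset=1, physical=[C,A,a,D,c], logical=[A,a,D,c,C]

Answer: 1 A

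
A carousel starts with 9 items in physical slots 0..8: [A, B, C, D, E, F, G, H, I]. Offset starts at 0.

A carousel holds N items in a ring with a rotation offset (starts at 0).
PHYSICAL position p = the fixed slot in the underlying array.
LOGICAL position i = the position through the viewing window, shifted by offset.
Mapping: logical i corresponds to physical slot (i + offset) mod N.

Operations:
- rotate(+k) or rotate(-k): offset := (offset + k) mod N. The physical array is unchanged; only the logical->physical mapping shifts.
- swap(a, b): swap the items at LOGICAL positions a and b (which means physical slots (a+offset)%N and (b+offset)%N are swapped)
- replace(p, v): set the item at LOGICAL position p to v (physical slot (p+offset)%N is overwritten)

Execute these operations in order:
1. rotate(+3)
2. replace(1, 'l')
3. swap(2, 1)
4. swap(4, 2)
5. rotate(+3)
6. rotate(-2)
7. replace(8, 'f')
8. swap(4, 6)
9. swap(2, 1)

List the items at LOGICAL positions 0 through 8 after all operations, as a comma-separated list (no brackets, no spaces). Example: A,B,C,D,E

Answer: F,G,H,l,B,A,I,C,f

Derivation:
After op 1 (rotate(+3)): offset=3, physical=[A,B,C,D,E,F,G,H,I], logical=[D,E,F,G,H,I,A,B,C]
After op 2 (replace(1, 'l')): offset=3, physical=[A,B,C,D,l,F,G,H,I], logical=[D,l,F,G,H,I,A,B,C]
After op 3 (swap(2, 1)): offset=3, physical=[A,B,C,D,F,l,G,H,I], logical=[D,F,l,G,H,I,A,B,C]
After op 4 (swap(4, 2)): offset=3, physical=[A,B,C,D,F,H,G,l,I], logical=[D,F,H,G,l,I,A,B,C]
After op 5 (rotate(+3)): offset=6, physical=[A,B,C,D,F,H,G,l,I], logical=[G,l,I,A,B,C,D,F,H]
After op 6 (rotate(-2)): offset=4, physical=[A,B,C,D,F,H,G,l,I], logical=[F,H,G,l,I,A,B,C,D]
After op 7 (replace(8, 'f')): offset=4, physical=[A,B,C,f,F,H,G,l,I], logical=[F,H,G,l,I,A,B,C,f]
After op 8 (swap(4, 6)): offset=4, physical=[A,I,C,f,F,H,G,l,B], logical=[F,H,G,l,B,A,I,C,f]
After op 9 (swap(2, 1)): offset=4, physical=[A,I,C,f,F,G,H,l,B], logical=[F,G,H,l,B,A,I,C,f]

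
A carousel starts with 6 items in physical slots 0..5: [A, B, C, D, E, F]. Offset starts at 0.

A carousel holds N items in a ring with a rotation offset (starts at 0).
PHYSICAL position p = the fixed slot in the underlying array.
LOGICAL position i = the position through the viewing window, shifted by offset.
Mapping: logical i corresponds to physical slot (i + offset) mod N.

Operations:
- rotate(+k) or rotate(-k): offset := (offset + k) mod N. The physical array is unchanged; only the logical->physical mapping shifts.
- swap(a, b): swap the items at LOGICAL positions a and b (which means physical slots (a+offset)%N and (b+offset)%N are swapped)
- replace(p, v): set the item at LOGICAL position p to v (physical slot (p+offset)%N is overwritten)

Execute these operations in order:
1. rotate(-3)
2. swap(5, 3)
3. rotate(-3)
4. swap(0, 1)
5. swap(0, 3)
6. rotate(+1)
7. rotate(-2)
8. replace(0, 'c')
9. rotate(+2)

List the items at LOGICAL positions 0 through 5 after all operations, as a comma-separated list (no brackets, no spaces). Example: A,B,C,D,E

Answer: C,A,B,E,c,D

Derivation:
After op 1 (rotate(-3)): offset=3, physical=[A,B,C,D,E,F], logical=[D,E,F,A,B,C]
After op 2 (swap(5, 3)): offset=3, physical=[C,B,A,D,E,F], logical=[D,E,F,C,B,A]
After op 3 (rotate(-3)): offset=0, physical=[C,B,A,D,E,F], logical=[C,B,A,D,E,F]
After op 4 (swap(0, 1)): offset=0, physical=[B,C,A,D,E,F], logical=[B,C,A,D,E,F]
After op 5 (swap(0, 3)): offset=0, physical=[D,C,A,B,E,F], logical=[D,C,A,B,E,F]
After op 6 (rotate(+1)): offset=1, physical=[D,C,A,B,E,F], logical=[C,A,B,E,F,D]
After op 7 (rotate(-2)): offset=5, physical=[D,C,A,B,E,F], logical=[F,D,C,A,B,E]
After op 8 (replace(0, 'c')): offset=5, physical=[D,C,A,B,E,c], logical=[c,D,C,A,B,E]
After op 9 (rotate(+2)): offset=1, physical=[D,C,A,B,E,c], logical=[C,A,B,E,c,D]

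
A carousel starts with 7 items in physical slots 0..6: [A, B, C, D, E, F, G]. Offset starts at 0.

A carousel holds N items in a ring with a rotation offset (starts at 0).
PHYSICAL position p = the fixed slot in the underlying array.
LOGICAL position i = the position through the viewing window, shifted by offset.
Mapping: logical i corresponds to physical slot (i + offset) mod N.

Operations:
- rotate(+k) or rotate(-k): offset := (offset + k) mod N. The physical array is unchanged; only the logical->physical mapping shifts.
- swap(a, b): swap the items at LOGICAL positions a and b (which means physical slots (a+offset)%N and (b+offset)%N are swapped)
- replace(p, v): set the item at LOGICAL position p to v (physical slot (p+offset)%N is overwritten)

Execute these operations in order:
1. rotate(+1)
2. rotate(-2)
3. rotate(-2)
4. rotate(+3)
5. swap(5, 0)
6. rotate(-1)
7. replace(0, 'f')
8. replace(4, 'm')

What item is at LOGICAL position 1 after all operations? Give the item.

After op 1 (rotate(+1)): offset=1, physical=[A,B,C,D,E,F,G], logical=[B,C,D,E,F,G,A]
After op 2 (rotate(-2)): offset=6, physical=[A,B,C,D,E,F,G], logical=[G,A,B,C,D,E,F]
After op 3 (rotate(-2)): offset=4, physical=[A,B,C,D,E,F,G], logical=[E,F,G,A,B,C,D]
After op 4 (rotate(+3)): offset=0, physical=[A,B,C,D,E,F,G], logical=[A,B,C,D,E,F,G]
After op 5 (swap(5, 0)): offset=0, physical=[F,B,C,D,E,A,G], logical=[F,B,C,D,E,A,G]
After op 6 (rotate(-1)): offset=6, physical=[F,B,C,D,E,A,G], logical=[G,F,B,C,D,E,A]
After op 7 (replace(0, 'f')): offset=6, physical=[F,B,C,D,E,A,f], logical=[f,F,B,C,D,E,A]
After op 8 (replace(4, 'm')): offset=6, physical=[F,B,C,m,E,A,f], logical=[f,F,B,C,m,E,A]

Answer: F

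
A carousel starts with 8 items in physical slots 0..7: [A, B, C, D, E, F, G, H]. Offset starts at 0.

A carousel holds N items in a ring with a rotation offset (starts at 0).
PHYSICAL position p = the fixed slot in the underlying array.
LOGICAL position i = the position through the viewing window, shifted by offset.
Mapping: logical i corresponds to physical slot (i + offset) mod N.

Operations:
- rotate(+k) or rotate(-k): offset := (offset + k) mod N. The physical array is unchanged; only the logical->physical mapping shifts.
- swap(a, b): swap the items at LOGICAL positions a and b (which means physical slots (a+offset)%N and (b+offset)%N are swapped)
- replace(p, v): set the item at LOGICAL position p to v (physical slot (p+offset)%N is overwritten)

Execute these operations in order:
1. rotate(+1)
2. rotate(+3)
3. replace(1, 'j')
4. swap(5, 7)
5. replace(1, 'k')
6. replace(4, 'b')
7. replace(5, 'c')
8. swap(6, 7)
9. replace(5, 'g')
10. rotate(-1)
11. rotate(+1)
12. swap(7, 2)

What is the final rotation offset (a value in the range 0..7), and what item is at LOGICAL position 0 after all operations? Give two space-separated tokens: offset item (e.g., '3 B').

After op 1 (rotate(+1)): offset=1, physical=[A,B,C,D,E,F,G,H], logical=[B,C,D,E,F,G,H,A]
After op 2 (rotate(+3)): offset=4, physical=[A,B,C,D,E,F,G,H], logical=[E,F,G,H,A,B,C,D]
After op 3 (replace(1, 'j')): offset=4, physical=[A,B,C,D,E,j,G,H], logical=[E,j,G,H,A,B,C,D]
After op 4 (swap(5, 7)): offset=4, physical=[A,D,C,B,E,j,G,H], logical=[E,j,G,H,A,D,C,B]
After op 5 (replace(1, 'k')): offset=4, physical=[A,D,C,B,E,k,G,H], logical=[E,k,G,H,A,D,C,B]
After op 6 (replace(4, 'b')): offset=4, physical=[b,D,C,B,E,k,G,H], logical=[E,k,G,H,b,D,C,B]
After op 7 (replace(5, 'c')): offset=4, physical=[b,c,C,B,E,k,G,H], logical=[E,k,G,H,b,c,C,B]
After op 8 (swap(6, 7)): offset=4, physical=[b,c,B,C,E,k,G,H], logical=[E,k,G,H,b,c,B,C]
After op 9 (replace(5, 'g')): offset=4, physical=[b,g,B,C,E,k,G,H], logical=[E,k,G,H,b,g,B,C]
After op 10 (rotate(-1)): offset=3, physical=[b,g,B,C,E,k,G,H], logical=[C,E,k,G,H,b,g,B]
After op 11 (rotate(+1)): offset=4, physical=[b,g,B,C,E,k,G,H], logical=[E,k,G,H,b,g,B,C]
After op 12 (swap(7, 2)): offset=4, physical=[b,g,B,G,E,k,C,H], logical=[E,k,C,H,b,g,B,G]

Answer: 4 E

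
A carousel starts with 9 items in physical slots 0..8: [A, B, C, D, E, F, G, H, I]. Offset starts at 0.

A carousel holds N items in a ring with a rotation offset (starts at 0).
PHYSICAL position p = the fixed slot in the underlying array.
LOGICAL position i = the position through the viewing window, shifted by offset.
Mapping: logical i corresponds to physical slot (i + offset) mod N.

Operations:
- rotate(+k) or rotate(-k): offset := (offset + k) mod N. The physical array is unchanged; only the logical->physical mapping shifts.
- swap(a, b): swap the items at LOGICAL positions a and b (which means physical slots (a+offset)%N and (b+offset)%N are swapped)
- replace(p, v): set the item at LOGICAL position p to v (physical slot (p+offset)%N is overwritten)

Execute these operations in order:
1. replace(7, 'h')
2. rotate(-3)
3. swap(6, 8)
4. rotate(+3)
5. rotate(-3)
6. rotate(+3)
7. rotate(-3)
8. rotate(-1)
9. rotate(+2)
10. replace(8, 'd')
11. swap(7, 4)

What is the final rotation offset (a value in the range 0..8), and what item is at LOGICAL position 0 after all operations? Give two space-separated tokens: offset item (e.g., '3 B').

After op 1 (replace(7, 'h')): offset=0, physical=[A,B,C,D,E,F,G,h,I], logical=[A,B,C,D,E,F,G,h,I]
After op 2 (rotate(-3)): offset=6, physical=[A,B,C,D,E,F,G,h,I], logical=[G,h,I,A,B,C,D,E,F]
After op 3 (swap(6, 8)): offset=6, physical=[A,B,C,F,E,D,G,h,I], logical=[G,h,I,A,B,C,F,E,D]
After op 4 (rotate(+3)): offset=0, physical=[A,B,C,F,E,D,G,h,I], logical=[A,B,C,F,E,D,G,h,I]
After op 5 (rotate(-3)): offset=6, physical=[A,B,C,F,E,D,G,h,I], logical=[G,h,I,A,B,C,F,E,D]
After op 6 (rotate(+3)): offset=0, physical=[A,B,C,F,E,D,G,h,I], logical=[A,B,C,F,E,D,G,h,I]
After op 7 (rotate(-3)): offset=6, physical=[A,B,C,F,E,D,G,h,I], logical=[G,h,I,A,B,C,F,E,D]
After op 8 (rotate(-1)): offset=5, physical=[A,B,C,F,E,D,G,h,I], logical=[D,G,h,I,A,B,C,F,E]
After op 9 (rotate(+2)): offset=7, physical=[A,B,C,F,E,D,G,h,I], logical=[h,I,A,B,C,F,E,D,G]
After op 10 (replace(8, 'd')): offset=7, physical=[A,B,C,F,E,D,d,h,I], logical=[h,I,A,B,C,F,E,D,d]
After op 11 (swap(7, 4)): offset=7, physical=[A,B,D,F,E,C,d,h,I], logical=[h,I,A,B,D,F,E,C,d]

Answer: 7 h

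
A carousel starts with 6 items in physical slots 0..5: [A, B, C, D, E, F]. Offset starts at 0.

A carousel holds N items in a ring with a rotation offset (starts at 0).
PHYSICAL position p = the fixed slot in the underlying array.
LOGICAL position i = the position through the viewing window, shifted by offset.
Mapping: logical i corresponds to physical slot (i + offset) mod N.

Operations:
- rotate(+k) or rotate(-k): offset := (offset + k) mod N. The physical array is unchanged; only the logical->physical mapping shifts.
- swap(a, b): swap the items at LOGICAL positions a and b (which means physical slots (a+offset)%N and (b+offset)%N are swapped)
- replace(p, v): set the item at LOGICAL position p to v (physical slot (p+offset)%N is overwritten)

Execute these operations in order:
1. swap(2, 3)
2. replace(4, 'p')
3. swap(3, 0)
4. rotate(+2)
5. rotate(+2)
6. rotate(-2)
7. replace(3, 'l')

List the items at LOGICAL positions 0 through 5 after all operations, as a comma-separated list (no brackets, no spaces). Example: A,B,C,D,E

Answer: D,A,p,l,C,B

Derivation:
After op 1 (swap(2, 3)): offset=0, physical=[A,B,D,C,E,F], logical=[A,B,D,C,E,F]
After op 2 (replace(4, 'p')): offset=0, physical=[A,B,D,C,p,F], logical=[A,B,D,C,p,F]
After op 3 (swap(3, 0)): offset=0, physical=[C,B,D,A,p,F], logical=[C,B,D,A,p,F]
After op 4 (rotate(+2)): offset=2, physical=[C,B,D,A,p,F], logical=[D,A,p,F,C,B]
After op 5 (rotate(+2)): offset=4, physical=[C,B,D,A,p,F], logical=[p,F,C,B,D,A]
After op 6 (rotate(-2)): offset=2, physical=[C,B,D,A,p,F], logical=[D,A,p,F,C,B]
After op 7 (replace(3, 'l')): offset=2, physical=[C,B,D,A,p,l], logical=[D,A,p,l,C,B]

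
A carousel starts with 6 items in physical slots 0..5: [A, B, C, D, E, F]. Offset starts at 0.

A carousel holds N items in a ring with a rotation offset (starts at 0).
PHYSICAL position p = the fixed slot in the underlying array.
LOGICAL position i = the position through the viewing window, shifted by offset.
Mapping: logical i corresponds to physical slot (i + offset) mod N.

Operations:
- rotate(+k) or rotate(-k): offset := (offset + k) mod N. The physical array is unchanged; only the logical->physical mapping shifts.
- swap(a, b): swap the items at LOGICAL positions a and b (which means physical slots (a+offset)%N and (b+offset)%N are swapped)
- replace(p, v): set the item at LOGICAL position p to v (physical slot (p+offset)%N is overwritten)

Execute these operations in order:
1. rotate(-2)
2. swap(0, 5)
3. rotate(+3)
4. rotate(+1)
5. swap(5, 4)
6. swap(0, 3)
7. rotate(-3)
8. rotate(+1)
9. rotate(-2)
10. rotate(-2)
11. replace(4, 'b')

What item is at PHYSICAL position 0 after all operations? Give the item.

After op 1 (rotate(-2)): offset=4, physical=[A,B,C,D,E,F], logical=[E,F,A,B,C,D]
After op 2 (swap(0, 5)): offset=4, physical=[A,B,C,E,D,F], logical=[D,F,A,B,C,E]
After op 3 (rotate(+3)): offset=1, physical=[A,B,C,E,D,F], logical=[B,C,E,D,F,A]
After op 4 (rotate(+1)): offset=2, physical=[A,B,C,E,D,F], logical=[C,E,D,F,A,B]
After op 5 (swap(5, 4)): offset=2, physical=[B,A,C,E,D,F], logical=[C,E,D,F,B,A]
After op 6 (swap(0, 3)): offset=2, physical=[B,A,F,E,D,C], logical=[F,E,D,C,B,A]
After op 7 (rotate(-3)): offset=5, physical=[B,A,F,E,D,C], logical=[C,B,A,F,E,D]
After op 8 (rotate(+1)): offset=0, physical=[B,A,F,E,D,C], logical=[B,A,F,E,D,C]
After op 9 (rotate(-2)): offset=4, physical=[B,A,F,E,D,C], logical=[D,C,B,A,F,E]
After op 10 (rotate(-2)): offset=2, physical=[B,A,F,E,D,C], logical=[F,E,D,C,B,A]
After op 11 (replace(4, 'b')): offset=2, physical=[b,A,F,E,D,C], logical=[F,E,D,C,b,A]

Answer: b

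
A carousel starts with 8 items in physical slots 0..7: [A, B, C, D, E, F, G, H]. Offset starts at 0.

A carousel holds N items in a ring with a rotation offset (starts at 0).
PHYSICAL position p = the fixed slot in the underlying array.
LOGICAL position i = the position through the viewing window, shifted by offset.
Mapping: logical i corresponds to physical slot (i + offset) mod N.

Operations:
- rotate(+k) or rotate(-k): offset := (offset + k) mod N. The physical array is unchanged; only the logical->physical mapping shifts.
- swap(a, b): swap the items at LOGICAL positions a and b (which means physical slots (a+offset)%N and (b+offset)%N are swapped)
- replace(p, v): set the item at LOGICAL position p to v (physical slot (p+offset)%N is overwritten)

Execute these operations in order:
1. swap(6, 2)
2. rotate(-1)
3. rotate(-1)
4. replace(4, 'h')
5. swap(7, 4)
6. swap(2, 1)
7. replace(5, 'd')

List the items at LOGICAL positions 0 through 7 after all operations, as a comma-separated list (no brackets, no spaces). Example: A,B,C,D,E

After op 1 (swap(6, 2)): offset=0, physical=[A,B,G,D,E,F,C,H], logical=[A,B,G,D,E,F,C,H]
After op 2 (rotate(-1)): offset=7, physical=[A,B,G,D,E,F,C,H], logical=[H,A,B,G,D,E,F,C]
After op 3 (rotate(-1)): offset=6, physical=[A,B,G,D,E,F,C,H], logical=[C,H,A,B,G,D,E,F]
After op 4 (replace(4, 'h')): offset=6, physical=[A,B,h,D,E,F,C,H], logical=[C,H,A,B,h,D,E,F]
After op 5 (swap(7, 4)): offset=6, physical=[A,B,F,D,E,h,C,H], logical=[C,H,A,B,F,D,E,h]
After op 6 (swap(2, 1)): offset=6, physical=[H,B,F,D,E,h,C,A], logical=[C,A,H,B,F,D,E,h]
After op 7 (replace(5, 'd')): offset=6, physical=[H,B,F,d,E,h,C,A], logical=[C,A,H,B,F,d,E,h]

Answer: C,A,H,B,F,d,E,h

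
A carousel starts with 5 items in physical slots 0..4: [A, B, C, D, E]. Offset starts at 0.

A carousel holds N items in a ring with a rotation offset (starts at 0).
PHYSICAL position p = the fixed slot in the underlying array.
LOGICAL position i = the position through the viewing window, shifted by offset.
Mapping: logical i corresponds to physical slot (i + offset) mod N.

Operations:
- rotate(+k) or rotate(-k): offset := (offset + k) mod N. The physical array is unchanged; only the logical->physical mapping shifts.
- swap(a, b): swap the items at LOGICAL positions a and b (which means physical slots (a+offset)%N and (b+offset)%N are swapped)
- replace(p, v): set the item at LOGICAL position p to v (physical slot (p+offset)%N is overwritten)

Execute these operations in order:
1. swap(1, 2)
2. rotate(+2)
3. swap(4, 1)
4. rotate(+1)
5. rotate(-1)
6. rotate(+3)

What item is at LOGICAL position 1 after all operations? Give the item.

After op 1 (swap(1, 2)): offset=0, physical=[A,C,B,D,E], logical=[A,C,B,D,E]
After op 2 (rotate(+2)): offset=2, physical=[A,C,B,D,E], logical=[B,D,E,A,C]
After op 3 (swap(4, 1)): offset=2, physical=[A,D,B,C,E], logical=[B,C,E,A,D]
After op 4 (rotate(+1)): offset=3, physical=[A,D,B,C,E], logical=[C,E,A,D,B]
After op 5 (rotate(-1)): offset=2, physical=[A,D,B,C,E], logical=[B,C,E,A,D]
After op 6 (rotate(+3)): offset=0, physical=[A,D,B,C,E], logical=[A,D,B,C,E]

Answer: D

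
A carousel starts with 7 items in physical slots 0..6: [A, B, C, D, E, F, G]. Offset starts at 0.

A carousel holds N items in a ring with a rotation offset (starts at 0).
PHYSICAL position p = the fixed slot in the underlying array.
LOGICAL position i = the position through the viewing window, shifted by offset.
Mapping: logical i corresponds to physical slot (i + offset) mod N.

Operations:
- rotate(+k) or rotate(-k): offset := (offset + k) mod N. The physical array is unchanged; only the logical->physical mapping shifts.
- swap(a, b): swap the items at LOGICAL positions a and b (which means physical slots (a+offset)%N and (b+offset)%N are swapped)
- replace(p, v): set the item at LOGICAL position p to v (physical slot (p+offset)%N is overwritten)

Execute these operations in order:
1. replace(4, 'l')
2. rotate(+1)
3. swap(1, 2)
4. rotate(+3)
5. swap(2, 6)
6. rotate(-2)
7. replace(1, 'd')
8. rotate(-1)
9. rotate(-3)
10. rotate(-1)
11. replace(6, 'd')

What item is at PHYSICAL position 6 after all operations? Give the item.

After op 1 (replace(4, 'l')): offset=0, physical=[A,B,C,D,l,F,G], logical=[A,B,C,D,l,F,G]
After op 2 (rotate(+1)): offset=1, physical=[A,B,C,D,l,F,G], logical=[B,C,D,l,F,G,A]
After op 3 (swap(1, 2)): offset=1, physical=[A,B,D,C,l,F,G], logical=[B,D,C,l,F,G,A]
After op 4 (rotate(+3)): offset=4, physical=[A,B,D,C,l,F,G], logical=[l,F,G,A,B,D,C]
After op 5 (swap(2, 6)): offset=4, physical=[A,B,D,G,l,F,C], logical=[l,F,C,A,B,D,G]
After op 6 (rotate(-2)): offset=2, physical=[A,B,D,G,l,F,C], logical=[D,G,l,F,C,A,B]
After op 7 (replace(1, 'd')): offset=2, physical=[A,B,D,d,l,F,C], logical=[D,d,l,F,C,A,B]
After op 8 (rotate(-1)): offset=1, physical=[A,B,D,d,l,F,C], logical=[B,D,d,l,F,C,A]
After op 9 (rotate(-3)): offset=5, physical=[A,B,D,d,l,F,C], logical=[F,C,A,B,D,d,l]
After op 10 (rotate(-1)): offset=4, physical=[A,B,D,d,l,F,C], logical=[l,F,C,A,B,D,d]
After op 11 (replace(6, 'd')): offset=4, physical=[A,B,D,d,l,F,C], logical=[l,F,C,A,B,D,d]

Answer: C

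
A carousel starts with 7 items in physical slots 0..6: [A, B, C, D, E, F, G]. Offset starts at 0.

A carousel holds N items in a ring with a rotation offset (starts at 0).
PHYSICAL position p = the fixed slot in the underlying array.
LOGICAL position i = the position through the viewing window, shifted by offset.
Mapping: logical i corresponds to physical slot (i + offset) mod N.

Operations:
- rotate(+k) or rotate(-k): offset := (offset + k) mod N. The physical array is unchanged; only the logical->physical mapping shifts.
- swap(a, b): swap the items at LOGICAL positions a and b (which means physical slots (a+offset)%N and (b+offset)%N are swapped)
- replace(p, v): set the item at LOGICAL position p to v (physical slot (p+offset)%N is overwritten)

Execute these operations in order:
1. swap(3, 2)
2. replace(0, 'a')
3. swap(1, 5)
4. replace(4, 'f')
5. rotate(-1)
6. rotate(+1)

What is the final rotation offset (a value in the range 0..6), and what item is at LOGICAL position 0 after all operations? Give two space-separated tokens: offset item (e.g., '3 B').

After op 1 (swap(3, 2)): offset=0, physical=[A,B,D,C,E,F,G], logical=[A,B,D,C,E,F,G]
After op 2 (replace(0, 'a')): offset=0, physical=[a,B,D,C,E,F,G], logical=[a,B,D,C,E,F,G]
After op 3 (swap(1, 5)): offset=0, physical=[a,F,D,C,E,B,G], logical=[a,F,D,C,E,B,G]
After op 4 (replace(4, 'f')): offset=0, physical=[a,F,D,C,f,B,G], logical=[a,F,D,C,f,B,G]
After op 5 (rotate(-1)): offset=6, physical=[a,F,D,C,f,B,G], logical=[G,a,F,D,C,f,B]
After op 6 (rotate(+1)): offset=0, physical=[a,F,D,C,f,B,G], logical=[a,F,D,C,f,B,G]

Answer: 0 a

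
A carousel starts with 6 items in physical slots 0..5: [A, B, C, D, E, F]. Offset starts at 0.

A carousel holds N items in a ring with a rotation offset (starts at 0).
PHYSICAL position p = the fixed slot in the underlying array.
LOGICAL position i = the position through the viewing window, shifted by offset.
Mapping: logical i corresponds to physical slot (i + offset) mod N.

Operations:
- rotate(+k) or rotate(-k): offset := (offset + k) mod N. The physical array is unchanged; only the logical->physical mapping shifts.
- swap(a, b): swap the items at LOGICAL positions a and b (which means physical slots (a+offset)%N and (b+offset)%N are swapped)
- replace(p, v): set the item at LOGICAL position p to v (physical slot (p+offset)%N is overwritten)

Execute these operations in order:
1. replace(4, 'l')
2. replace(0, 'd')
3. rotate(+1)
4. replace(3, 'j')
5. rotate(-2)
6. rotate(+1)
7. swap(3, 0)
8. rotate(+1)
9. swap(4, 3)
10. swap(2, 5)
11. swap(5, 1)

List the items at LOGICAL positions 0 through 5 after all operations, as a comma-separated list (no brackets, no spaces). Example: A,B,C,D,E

After op 1 (replace(4, 'l')): offset=0, physical=[A,B,C,D,l,F], logical=[A,B,C,D,l,F]
After op 2 (replace(0, 'd')): offset=0, physical=[d,B,C,D,l,F], logical=[d,B,C,D,l,F]
After op 3 (rotate(+1)): offset=1, physical=[d,B,C,D,l,F], logical=[B,C,D,l,F,d]
After op 4 (replace(3, 'j')): offset=1, physical=[d,B,C,D,j,F], logical=[B,C,D,j,F,d]
After op 5 (rotate(-2)): offset=5, physical=[d,B,C,D,j,F], logical=[F,d,B,C,D,j]
After op 6 (rotate(+1)): offset=0, physical=[d,B,C,D,j,F], logical=[d,B,C,D,j,F]
After op 7 (swap(3, 0)): offset=0, physical=[D,B,C,d,j,F], logical=[D,B,C,d,j,F]
After op 8 (rotate(+1)): offset=1, physical=[D,B,C,d,j,F], logical=[B,C,d,j,F,D]
After op 9 (swap(4, 3)): offset=1, physical=[D,B,C,d,F,j], logical=[B,C,d,F,j,D]
After op 10 (swap(2, 5)): offset=1, physical=[d,B,C,D,F,j], logical=[B,C,D,F,j,d]
After op 11 (swap(5, 1)): offset=1, physical=[C,B,d,D,F,j], logical=[B,d,D,F,j,C]

Answer: B,d,D,F,j,C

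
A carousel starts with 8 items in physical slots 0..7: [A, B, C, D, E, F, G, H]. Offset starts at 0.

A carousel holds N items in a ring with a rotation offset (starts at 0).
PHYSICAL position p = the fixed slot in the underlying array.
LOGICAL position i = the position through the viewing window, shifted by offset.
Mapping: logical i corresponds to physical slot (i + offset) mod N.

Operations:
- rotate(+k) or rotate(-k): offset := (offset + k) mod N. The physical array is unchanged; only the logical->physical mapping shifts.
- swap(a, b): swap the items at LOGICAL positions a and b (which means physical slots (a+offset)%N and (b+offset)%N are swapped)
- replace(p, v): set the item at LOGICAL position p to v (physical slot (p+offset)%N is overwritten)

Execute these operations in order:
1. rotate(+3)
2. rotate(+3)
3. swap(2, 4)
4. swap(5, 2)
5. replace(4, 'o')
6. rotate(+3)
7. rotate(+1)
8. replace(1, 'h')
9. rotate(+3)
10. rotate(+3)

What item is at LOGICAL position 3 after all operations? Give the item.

After op 1 (rotate(+3)): offset=3, physical=[A,B,C,D,E,F,G,H], logical=[D,E,F,G,H,A,B,C]
After op 2 (rotate(+3)): offset=6, physical=[A,B,C,D,E,F,G,H], logical=[G,H,A,B,C,D,E,F]
After op 3 (swap(2, 4)): offset=6, physical=[C,B,A,D,E,F,G,H], logical=[G,H,C,B,A,D,E,F]
After op 4 (swap(5, 2)): offset=6, physical=[D,B,A,C,E,F,G,H], logical=[G,H,D,B,A,C,E,F]
After op 5 (replace(4, 'o')): offset=6, physical=[D,B,o,C,E,F,G,H], logical=[G,H,D,B,o,C,E,F]
After op 6 (rotate(+3)): offset=1, physical=[D,B,o,C,E,F,G,H], logical=[B,o,C,E,F,G,H,D]
After op 7 (rotate(+1)): offset=2, physical=[D,B,o,C,E,F,G,H], logical=[o,C,E,F,G,H,D,B]
After op 8 (replace(1, 'h')): offset=2, physical=[D,B,o,h,E,F,G,H], logical=[o,h,E,F,G,H,D,B]
After op 9 (rotate(+3)): offset=5, physical=[D,B,o,h,E,F,G,H], logical=[F,G,H,D,B,o,h,E]
After op 10 (rotate(+3)): offset=0, physical=[D,B,o,h,E,F,G,H], logical=[D,B,o,h,E,F,G,H]

Answer: h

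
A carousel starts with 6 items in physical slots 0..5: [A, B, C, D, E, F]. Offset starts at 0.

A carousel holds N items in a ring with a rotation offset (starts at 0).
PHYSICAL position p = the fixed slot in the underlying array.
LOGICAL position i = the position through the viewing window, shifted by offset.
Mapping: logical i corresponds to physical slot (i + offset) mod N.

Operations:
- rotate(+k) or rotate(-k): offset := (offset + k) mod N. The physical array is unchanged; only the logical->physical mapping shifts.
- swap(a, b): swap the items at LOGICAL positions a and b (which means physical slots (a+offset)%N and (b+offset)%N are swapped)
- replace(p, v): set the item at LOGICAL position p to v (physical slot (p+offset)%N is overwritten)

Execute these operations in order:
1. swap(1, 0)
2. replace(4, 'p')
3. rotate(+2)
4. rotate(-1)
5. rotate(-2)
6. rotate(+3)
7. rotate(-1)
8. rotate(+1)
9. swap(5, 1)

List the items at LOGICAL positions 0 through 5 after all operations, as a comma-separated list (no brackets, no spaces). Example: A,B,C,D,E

Answer: C,A,p,F,B,D

Derivation:
After op 1 (swap(1, 0)): offset=0, physical=[B,A,C,D,E,F], logical=[B,A,C,D,E,F]
After op 2 (replace(4, 'p')): offset=0, physical=[B,A,C,D,p,F], logical=[B,A,C,D,p,F]
After op 3 (rotate(+2)): offset=2, physical=[B,A,C,D,p,F], logical=[C,D,p,F,B,A]
After op 4 (rotate(-1)): offset=1, physical=[B,A,C,D,p,F], logical=[A,C,D,p,F,B]
After op 5 (rotate(-2)): offset=5, physical=[B,A,C,D,p,F], logical=[F,B,A,C,D,p]
After op 6 (rotate(+3)): offset=2, physical=[B,A,C,D,p,F], logical=[C,D,p,F,B,A]
After op 7 (rotate(-1)): offset=1, physical=[B,A,C,D,p,F], logical=[A,C,D,p,F,B]
After op 8 (rotate(+1)): offset=2, physical=[B,A,C,D,p,F], logical=[C,D,p,F,B,A]
After op 9 (swap(5, 1)): offset=2, physical=[B,D,C,A,p,F], logical=[C,A,p,F,B,D]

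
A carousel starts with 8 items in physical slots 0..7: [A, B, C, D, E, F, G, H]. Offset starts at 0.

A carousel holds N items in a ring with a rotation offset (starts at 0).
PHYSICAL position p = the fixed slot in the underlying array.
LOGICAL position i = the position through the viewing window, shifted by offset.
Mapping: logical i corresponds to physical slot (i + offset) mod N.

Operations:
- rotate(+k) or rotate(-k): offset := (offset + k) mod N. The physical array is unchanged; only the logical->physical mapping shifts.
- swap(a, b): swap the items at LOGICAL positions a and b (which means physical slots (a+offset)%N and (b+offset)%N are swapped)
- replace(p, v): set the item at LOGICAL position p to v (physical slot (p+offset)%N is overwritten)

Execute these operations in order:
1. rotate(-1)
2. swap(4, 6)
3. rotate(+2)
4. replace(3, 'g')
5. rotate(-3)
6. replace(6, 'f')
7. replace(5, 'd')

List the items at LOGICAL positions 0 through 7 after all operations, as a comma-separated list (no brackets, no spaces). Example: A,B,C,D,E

Answer: G,H,A,B,C,d,f,D

Derivation:
After op 1 (rotate(-1)): offset=7, physical=[A,B,C,D,E,F,G,H], logical=[H,A,B,C,D,E,F,G]
After op 2 (swap(4, 6)): offset=7, physical=[A,B,C,F,E,D,G,H], logical=[H,A,B,C,F,E,D,G]
After op 3 (rotate(+2)): offset=1, physical=[A,B,C,F,E,D,G,H], logical=[B,C,F,E,D,G,H,A]
After op 4 (replace(3, 'g')): offset=1, physical=[A,B,C,F,g,D,G,H], logical=[B,C,F,g,D,G,H,A]
After op 5 (rotate(-3)): offset=6, physical=[A,B,C,F,g,D,G,H], logical=[G,H,A,B,C,F,g,D]
After op 6 (replace(6, 'f')): offset=6, physical=[A,B,C,F,f,D,G,H], logical=[G,H,A,B,C,F,f,D]
After op 7 (replace(5, 'd')): offset=6, physical=[A,B,C,d,f,D,G,H], logical=[G,H,A,B,C,d,f,D]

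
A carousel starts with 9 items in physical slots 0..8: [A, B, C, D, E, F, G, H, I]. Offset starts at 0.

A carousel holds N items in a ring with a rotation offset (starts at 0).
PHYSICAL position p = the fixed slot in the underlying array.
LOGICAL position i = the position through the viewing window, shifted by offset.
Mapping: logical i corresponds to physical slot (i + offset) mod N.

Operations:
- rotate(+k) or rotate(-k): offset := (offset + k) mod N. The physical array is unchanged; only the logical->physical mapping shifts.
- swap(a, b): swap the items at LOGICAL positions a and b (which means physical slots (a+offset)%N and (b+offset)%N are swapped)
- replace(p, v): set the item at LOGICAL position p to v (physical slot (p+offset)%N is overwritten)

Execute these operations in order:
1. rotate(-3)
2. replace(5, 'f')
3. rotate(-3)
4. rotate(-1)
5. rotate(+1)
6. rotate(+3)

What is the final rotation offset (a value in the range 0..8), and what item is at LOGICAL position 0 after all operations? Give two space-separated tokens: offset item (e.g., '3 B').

Answer: 6 G

Derivation:
After op 1 (rotate(-3)): offset=6, physical=[A,B,C,D,E,F,G,H,I], logical=[G,H,I,A,B,C,D,E,F]
After op 2 (replace(5, 'f')): offset=6, physical=[A,B,f,D,E,F,G,H,I], logical=[G,H,I,A,B,f,D,E,F]
After op 3 (rotate(-3)): offset=3, physical=[A,B,f,D,E,F,G,H,I], logical=[D,E,F,G,H,I,A,B,f]
After op 4 (rotate(-1)): offset=2, physical=[A,B,f,D,E,F,G,H,I], logical=[f,D,E,F,G,H,I,A,B]
After op 5 (rotate(+1)): offset=3, physical=[A,B,f,D,E,F,G,H,I], logical=[D,E,F,G,H,I,A,B,f]
After op 6 (rotate(+3)): offset=6, physical=[A,B,f,D,E,F,G,H,I], logical=[G,H,I,A,B,f,D,E,F]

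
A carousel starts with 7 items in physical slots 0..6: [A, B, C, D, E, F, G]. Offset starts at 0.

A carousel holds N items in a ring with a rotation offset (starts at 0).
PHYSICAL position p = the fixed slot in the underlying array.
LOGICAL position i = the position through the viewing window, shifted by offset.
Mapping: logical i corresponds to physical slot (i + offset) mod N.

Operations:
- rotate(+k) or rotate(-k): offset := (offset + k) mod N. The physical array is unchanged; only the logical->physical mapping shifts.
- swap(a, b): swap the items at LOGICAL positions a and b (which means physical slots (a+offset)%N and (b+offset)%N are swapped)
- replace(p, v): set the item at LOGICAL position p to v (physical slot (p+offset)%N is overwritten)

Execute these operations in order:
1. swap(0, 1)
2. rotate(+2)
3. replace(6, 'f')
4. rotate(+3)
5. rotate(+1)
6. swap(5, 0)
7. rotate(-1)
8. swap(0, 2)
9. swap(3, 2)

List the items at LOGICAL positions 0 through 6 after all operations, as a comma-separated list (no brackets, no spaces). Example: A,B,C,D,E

After op 1 (swap(0, 1)): offset=0, physical=[B,A,C,D,E,F,G], logical=[B,A,C,D,E,F,G]
After op 2 (rotate(+2)): offset=2, physical=[B,A,C,D,E,F,G], logical=[C,D,E,F,G,B,A]
After op 3 (replace(6, 'f')): offset=2, physical=[B,f,C,D,E,F,G], logical=[C,D,E,F,G,B,f]
After op 4 (rotate(+3)): offset=5, physical=[B,f,C,D,E,F,G], logical=[F,G,B,f,C,D,E]
After op 5 (rotate(+1)): offset=6, physical=[B,f,C,D,E,F,G], logical=[G,B,f,C,D,E,F]
After op 6 (swap(5, 0)): offset=6, physical=[B,f,C,D,G,F,E], logical=[E,B,f,C,D,G,F]
After op 7 (rotate(-1)): offset=5, physical=[B,f,C,D,G,F,E], logical=[F,E,B,f,C,D,G]
After op 8 (swap(0, 2)): offset=5, physical=[F,f,C,D,G,B,E], logical=[B,E,F,f,C,D,G]
After op 9 (swap(3, 2)): offset=5, physical=[f,F,C,D,G,B,E], logical=[B,E,f,F,C,D,G]

Answer: B,E,f,F,C,D,G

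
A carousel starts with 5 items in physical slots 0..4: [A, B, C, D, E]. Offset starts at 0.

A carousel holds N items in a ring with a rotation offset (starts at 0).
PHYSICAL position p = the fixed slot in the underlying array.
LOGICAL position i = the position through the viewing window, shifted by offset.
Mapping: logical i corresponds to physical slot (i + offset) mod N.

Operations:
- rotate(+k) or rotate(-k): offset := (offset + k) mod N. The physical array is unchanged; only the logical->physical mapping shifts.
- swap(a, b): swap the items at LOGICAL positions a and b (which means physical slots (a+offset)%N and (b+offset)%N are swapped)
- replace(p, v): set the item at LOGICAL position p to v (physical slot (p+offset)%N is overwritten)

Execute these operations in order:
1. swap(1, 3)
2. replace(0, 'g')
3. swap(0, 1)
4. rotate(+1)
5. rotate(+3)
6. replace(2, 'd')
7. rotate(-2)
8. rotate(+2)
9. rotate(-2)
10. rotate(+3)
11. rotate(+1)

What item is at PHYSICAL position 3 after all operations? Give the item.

Answer: B

Derivation:
After op 1 (swap(1, 3)): offset=0, physical=[A,D,C,B,E], logical=[A,D,C,B,E]
After op 2 (replace(0, 'g')): offset=0, physical=[g,D,C,B,E], logical=[g,D,C,B,E]
After op 3 (swap(0, 1)): offset=0, physical=[D,g,C,B,E], logical=[D,g,C,B,E]
After op 4 (rotate(+1)): offset=1, physical=[D,g,C,B,E], logical=[g,C,B,E,D]
After op 5 (rotate(+3)): offset=4, physical=[D,g,C,B,E], logical=[E,D,g,C,B]
After op 6 (replace(2, 'd')): offset=4, physical=[D,d,C,B,E], logical=[E,D,d,C,B]
After op 7 (rotate(-2)): offset=2, physical=[D,d,C,B,E], logical=[C,B,E,D,d]
After op 8 (rotate(+2)): offset=4, physical=[D,d,C,B,E], logical=[E,D,d,C,B]
After op 9 (rotate(-2)): offset=2, physical=[D,d,C,B,E], logical=[C,B,E,D,d]
After op 10 (rotate(+3)): offset=0, physical=[D,d,C,B,E], logical=[D,d,C,B,E]
After op 11 (rotate(+1)): offset=1, physical=[D,d,C,B,E], logical=[d,C,B,E,D]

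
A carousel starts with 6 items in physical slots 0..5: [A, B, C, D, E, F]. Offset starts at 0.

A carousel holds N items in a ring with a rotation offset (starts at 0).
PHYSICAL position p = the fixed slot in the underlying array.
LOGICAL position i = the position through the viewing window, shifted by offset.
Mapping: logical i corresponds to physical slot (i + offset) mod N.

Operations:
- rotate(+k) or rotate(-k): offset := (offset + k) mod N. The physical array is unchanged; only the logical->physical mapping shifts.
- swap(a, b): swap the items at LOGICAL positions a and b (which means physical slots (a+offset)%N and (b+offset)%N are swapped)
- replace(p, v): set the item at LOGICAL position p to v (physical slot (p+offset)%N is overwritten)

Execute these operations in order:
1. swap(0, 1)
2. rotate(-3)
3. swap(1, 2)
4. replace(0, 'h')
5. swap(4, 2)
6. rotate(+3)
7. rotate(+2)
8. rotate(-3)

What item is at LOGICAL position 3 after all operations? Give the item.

After op 1 (swap(0, 1)): offset=0, physical=[B,A,C,D,E,F], logical=[B,A,C,D,E,F]
After op 2 (rotate(-3)): offset=3, physical=[B,A,C,D,E,F], logical=[D,E,F,B,A,C]
After op 3 (swap(1, 2)): offset=3, physical=[B,A,C,D,F,E], logical=[D,F,E,B,A,C]
After op 4 (replace(0, 'h')): offset=3, physical=[B,A,C,h,F,E], logical=[h,F,E,B,A,C]
After op 5 (swap(4, 2)): offset=3, physical=[B,E,C,h,F,A], logical=[h,F,A,B,E,C]
After op 6 (rotate(+3)): offset=0, physical=[B,E,C,h,F,A], logical=[B,E,C,h,F,A]
After op 7 (rotate(+2)): offset=2, physical=[B,E,C,h,F,A], logical=[C,h,F,A,B,E]
After op 8 (rotate(-3)): offset=5, physical=[B,E,C,h,F,A], logical=[A,B,E,C,h,F]

Answer: C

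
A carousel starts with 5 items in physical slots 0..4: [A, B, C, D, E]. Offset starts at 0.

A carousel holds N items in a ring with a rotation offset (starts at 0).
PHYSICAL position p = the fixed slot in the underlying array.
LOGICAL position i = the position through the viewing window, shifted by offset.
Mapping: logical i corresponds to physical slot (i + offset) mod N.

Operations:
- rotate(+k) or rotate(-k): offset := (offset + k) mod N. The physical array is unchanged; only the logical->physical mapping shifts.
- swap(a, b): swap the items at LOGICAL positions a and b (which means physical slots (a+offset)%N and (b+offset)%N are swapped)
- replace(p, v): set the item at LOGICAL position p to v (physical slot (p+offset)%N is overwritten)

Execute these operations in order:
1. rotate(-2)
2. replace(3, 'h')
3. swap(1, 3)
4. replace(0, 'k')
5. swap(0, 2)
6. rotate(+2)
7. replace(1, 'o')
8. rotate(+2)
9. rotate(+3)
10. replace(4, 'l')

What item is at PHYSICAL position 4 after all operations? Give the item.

After op 1 (rotate(-2)): offset=3, physical=[A,B,C,D,E], logical=[D,E,A,B,C]
After op 2 (replace(3, 'h')): offset=3, physical=[A,h,C,D,E], logical=[D,E,A,h,C]
After op 3 (swap(1, 3)): offset=3, physical=[A,E,C,D,h], logical=[D,h,A,E,C]
After op 4 (replace(0, 'k')): offset=3, physical=[A,E,C,k,h], logical=[k,h,A,E,C]
After op 5 (swap(0, 2)): offset=3, physical=[k,E,C,A,h], logical=[A,h,k,E,C]
After op 6 (rotate(+2)): offset=0, physical=[k,E,C,A,h], logical=[k,E,C,A,h]
After op 7 (replace(1, 'o')): offset=0, physical=[k,o,C,A,h], logical=[k,o,C,A,h]
After op 8 (rotate(+2)): offset=2, physical=[k,o,C,A,h], logical=[C,A,h,k,o]
After op 9 (rotate(+3)): offset=0, physical=[k,o,C,A,h], logical=[k,o,C,A,h]
After op 10 (replace(4, 'l')): offset=0, physical=[k,o,C,A,l], logical=[k,o,C,A,l]

Answer: l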